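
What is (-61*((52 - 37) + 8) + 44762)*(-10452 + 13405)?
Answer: 128039127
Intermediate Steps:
(-61*((52 - 37) + 8) + 44762)*(-10452 + 13405) = (-61*(15 + 8) + 44762)*2953 = (-61*23 + 44762)*2953 = (-1403 + 44762)*2953 = 43359*2953 = 128039127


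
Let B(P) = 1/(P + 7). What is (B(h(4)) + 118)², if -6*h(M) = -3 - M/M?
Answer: 7382089/529 ≈ 13955.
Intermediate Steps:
h(M) = ⅔ (h(M) = -(-3 - M/M)/6 = -(-3 - 1*1)/6 = -(-3 - 1)/6 = -⅙*(-4) = ⅔)
B(P) = 1/(7 + P)
(B(h(4)) + 118)² = (1/(7 + ⅔) + 118)² = (1/(23/3) + 118)² = (3/23 + 118)² = (2717/23)² = 7382089/529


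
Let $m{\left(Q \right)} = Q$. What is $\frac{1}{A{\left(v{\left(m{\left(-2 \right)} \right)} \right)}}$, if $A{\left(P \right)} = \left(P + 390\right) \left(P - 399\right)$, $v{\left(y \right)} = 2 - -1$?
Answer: $- \frac{1}{155628} \approx -6.4256 \cdot 10^{-6}$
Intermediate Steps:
$v{\left(y \right)} = 3$ ($v{\left(y \right)} = 2 + 1 = 3$)
$A{\left(P \right)} = \left(-399 + P\right) \left(390 + P\right)$ ($A{\left(P \right)} = \left(390 + P\right) \left(-399 + P\right) = \left(-399 + P\right) \left(390 + P\right)$)
$\frac{1}{A{\left(v{\left(m{\left(-2 \right)} \right)} \right)}} = \frac{1}{-155610 + 3^{2} - 27} = \frac{1}{-155610 + 9 - 27} = \frac{1}{-155628} = - \frac{1}{155628}$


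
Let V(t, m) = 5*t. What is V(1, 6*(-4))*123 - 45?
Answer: 570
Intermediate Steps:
V(1, 6*(-4))*123 - 45 = (5*1)*123 - 45 = 5*123 - 45 = 615 - 45 = 570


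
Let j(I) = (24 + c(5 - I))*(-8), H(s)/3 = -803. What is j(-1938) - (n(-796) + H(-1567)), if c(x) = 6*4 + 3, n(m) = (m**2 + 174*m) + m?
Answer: -492315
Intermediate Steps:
H(s) = -2409 (H(s) = 3*(-803) = -2409)
n(m) = m**2 + 175*m
c(x) = 27 (c(x) = 24 + 3 = 27)
j(I) = -408 (j(I) = (24 + 27)*(-8) = 51*(-8) = -408)
j(-1938) - (n(-796) + H(-1567)) = -408 - (-796*(175 - 796) - 2409) = -408 - (-796*(-621) - 2409) = -408 - (494316 - 2409) = -408 - 1*491907 = -408 - 491907 = -492315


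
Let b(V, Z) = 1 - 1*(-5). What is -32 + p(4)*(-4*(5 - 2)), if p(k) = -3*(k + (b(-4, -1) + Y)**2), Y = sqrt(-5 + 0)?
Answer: 1228 + 432*I*sqrt(5) ≈ 1228.0 + 965.98*I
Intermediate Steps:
b(V, Z) = 6 (b(V, Z) = 1 + 5 = 6)
Y = I*sqrt(5) (Y = sqrt(-5) = I*sqrt(5) ≈ 2.2361*I)
p(k) = -3*k - 3*(6 + I*sqrt(5))**2 (p(k) = -3*(k + (6 + I*sqrt(5))**2) = -3*k - 3*(6 + I*sqrt(5))**2)
-32 + p(4)*(-4*(5 - 2)) = -32 + (-3*4 - 3*(6 + I*sqrt(5))**2)*(-4*(5 - 2)) = -32 + (-12 - 3*(6 + I*sqrt(5))**2)*(-4*3) = -32 + (-12 - 3*(6 + I*sqrt(5))**2)*(-12) = -32 + (144 + 36*(6 + I*sqrt(5))**2) = 112 + 36*(6 + I*sqrt(5))**2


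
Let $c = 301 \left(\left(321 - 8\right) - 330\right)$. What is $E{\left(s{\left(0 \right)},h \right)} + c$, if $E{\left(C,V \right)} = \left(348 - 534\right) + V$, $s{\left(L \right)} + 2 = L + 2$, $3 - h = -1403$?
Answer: $-3897$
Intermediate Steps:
$h = 1406$ ($h = 3 - -1403 = 3 + 1403 = 1406$)
$s{\left(L \right)} = L$ ($s{\left(L \right)} = -2 + \left(L + 2\right) = -2 + \left(2 + L\right) = L$)
$c = -5117$ ($c = 301 \left(313 - 330\right) = 301 \left(-17\right) = -5117$)
$E{\left(C,V \right)} = -186 + V$
$E{\left(s{\left(0 \right)},h \right)} + c = \left(-186 + 1406\right) - 5117 = 1220 - 5117 = -3897$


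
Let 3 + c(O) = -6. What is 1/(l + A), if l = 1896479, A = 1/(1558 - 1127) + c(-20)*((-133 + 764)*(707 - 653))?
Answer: 431/685209404 ≈ 6.2900e-7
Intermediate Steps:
c(O) = -9 (c(O) = -3 - 6 = -9)
A = -132173045/431 (A = 1/(1558 - 1127) - 9*(-133 + 764)*(707 - 653) = 1/431 - 5679*54 = 1/431 - 9*34074 = 1/431 - 306666 = -132173045/431 ≈ -3.0667e+5)
1/(l + A) = 1/(1896479 - 132173045/431) = 1/(685209404/431) = 431/685209404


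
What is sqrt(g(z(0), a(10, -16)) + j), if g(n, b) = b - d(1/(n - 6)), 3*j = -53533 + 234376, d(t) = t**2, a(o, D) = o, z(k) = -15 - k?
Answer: sqrt(26588330)/21 ≈ 245.54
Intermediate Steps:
j = 60281 (j = (-53533 + 234376)/3 = (1/3)*180843 = 60281)
g(n, b) = b - 1/(-6 + n)**2 (g(n, b) = b - (1/(n - 6))**2 = b - (1/(-6 + n))**2 = b - 1/(-6 + n)**2)
sqrt(g(z(0), a(10, -16)) + j) = sqrt((10 - 1/(-6 + (-15 - 1*0))**2) + 60281) = sqrt((10 - 1/(-6 + (-15 + 0))**2) + 60281) = sqrt((10 - 1/(-6 - 15)**2) + 60281) = sqrt((10 - 1/(-21)**2) + 60281) = sqrt((10 - 1*1/441) + 60281) = sqrt((10 - 1/441) + 60281) = sqrt(4409/441 + 60281) = sqrt(26588330/441) = sqrt(26588330)/21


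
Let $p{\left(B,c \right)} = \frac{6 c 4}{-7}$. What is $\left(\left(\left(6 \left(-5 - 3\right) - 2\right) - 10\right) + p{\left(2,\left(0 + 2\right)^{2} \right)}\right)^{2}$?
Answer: $\frac{266256}{49} \approx 5433.8$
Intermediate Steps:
$p{\left(B,c \right)} = - \frac{24 c}{7}$ ($p{\left(B,c \right)} = 24 c \left(- \frac{1}{7}\right) = - \frac{24 c}{7}$)
$\left(\left(\left(6 \left(-5 - 3\right) - 2\right) - 10\right) + p{\left(2,\left(0 + 2\right)^{2} \right)}\right)^{2} = \left(\left(\left(6 \left(-5 - 3\right) - 2\right) - 10\right) - \frac{24 \left(0 + 2\right)^{2}}{7}\right)^{2} = \left(\left(\left(6 \left(-8\right) - 2\right) - 10\right) - \frac{24 \cdot 2^{2}}{7}\right)^{2} = \left(\left(\left(-48 - 2\right) - 10\right) - \frac{96}{7}\right)^{2} = \left(\left(-50 - 10\right) - \frac{96}{7}\right)^{2} = \left(-60 - \frac{96}{7}\right)^{2} = \left(- \frac{516}{7}\right)^{2} = \frac{266256}{49}$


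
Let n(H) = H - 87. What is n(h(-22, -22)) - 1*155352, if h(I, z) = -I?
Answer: -155417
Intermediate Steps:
n(H) = -87 + H
n(h(-22, -22)) - 1*155352 = (-87 - 1*(-22)) - 1*155352 = (-87 + 22) - 155352 = -65 - 155352 = -155417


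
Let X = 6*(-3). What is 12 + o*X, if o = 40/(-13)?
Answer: 876/13 ≈ 67.385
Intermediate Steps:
o = -40/13 (o = 40*(-1/13) = -40/13 ≈ -3.0769)
X = -18
12 + o*X = 12 - 40/13*(-18) = 12 + 720/13 = 876/13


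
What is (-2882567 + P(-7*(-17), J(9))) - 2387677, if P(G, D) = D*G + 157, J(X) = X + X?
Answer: -5267945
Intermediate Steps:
J(X) = 2*X
P(G, D) = 157 + D*G
(-2882567 + P(-7*(-17), J(9))) - 2387677 = (-2882567 + (157 + (2*9)*(-7*(-17)))) - 2387677 = (-2882567 + (157 + 18*119)) - 2387677 = (-2882567 + (157 + 2142)) - 2387677 = (-2882567 + 2299) - 2387677 = -2880268 - 2387677 = -5267945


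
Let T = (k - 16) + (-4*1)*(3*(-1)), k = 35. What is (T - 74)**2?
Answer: 1849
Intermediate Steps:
T = 31 (T = (35 - 16) + (-4*1)*(3*(-1)) = 19 - 4*(-3) = 19 + 12 = 31)
(T - 74)**2 = (31 - 74)**2 = (-43)**2 = 1849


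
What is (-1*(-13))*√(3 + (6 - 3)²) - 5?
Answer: -5 + 26*√3 ≈ 40.033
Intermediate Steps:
(-1*(-13))*√(3 + (6 - 3)²) - 5 = 13*√(3 + 3²) - 5 = 13*√(3 + 9) - 5 = 13*√12 - 5 = 13*(2*√3) - 5 = 26*√3 - 5 = -5 + 26*√3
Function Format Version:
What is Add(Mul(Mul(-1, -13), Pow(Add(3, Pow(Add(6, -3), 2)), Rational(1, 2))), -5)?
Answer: Add(-5, Mul(26, Pow(3, Rational(1, 2)))) ≈ 40.033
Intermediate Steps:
Add(Mul(Mul(-1, -13), Pow(Add(3, Pow(Add(6, -3), 2)), Rational(1, 2))), -5) = Add(Mul(13, Pow(Add(3, Pow(3, 2)), Rational(1, 2))), -5) = Add(Mul(13, Pow(Add(3, 9), Rational(1, 2))), -5) = Add(Mul(13, Pow(12, Rational(1, 2))), -5) = Add(Mul(13, Mul(2, Pow(3, Rational(1, 2)))), -5) = Add(Mul(26, Pow(3, Rational(1, 2))), -5) = Add(-5, Mul(26, Pow(3, Rational(1, 2))))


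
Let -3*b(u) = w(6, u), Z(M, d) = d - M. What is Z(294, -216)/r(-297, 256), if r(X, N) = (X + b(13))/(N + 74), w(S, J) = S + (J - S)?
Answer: 126225/226 ≈ 558.52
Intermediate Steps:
w(S, J) = J
b(u) = -u/3
r(X, N) = (-13/3 + X)/(74 + N) (r(X, N) = (X - ⅓*13)/(N + 74) = (X - 13/3)/(74 + N) = (-13/3 + X)/(74 + N))
Z(294, -216)/r(-297, 256) = (-216 - 1*294)/(((-13/3 - 297)/(74 + 256))) = (-216 - 294)/((-904/3/330)) = -510/((1/330)*(-904/3)) = -510/(-452/495) = -510*(-495/452) = 126225/226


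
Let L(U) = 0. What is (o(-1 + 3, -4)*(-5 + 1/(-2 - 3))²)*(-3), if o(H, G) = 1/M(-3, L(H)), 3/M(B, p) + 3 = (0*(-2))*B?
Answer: 2028/25 ≈ 81.120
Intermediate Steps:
M(B, p) = -1 (M(B, p) = 3/(-3 + (0*(-2))*B) = 3/(-3 + 0*B) = 3/(-3 + 0) = 3/(-3) = 3*(-⅓) = -1)
o(H, G) = -1 (o(H, G) = 1/(-1) = -1)
(o(-1 + 3, -4)*(-5 + 1/(-2 - 3))²)*(-3) = -(-5 + 1/(-2 - 3))²*(-3) = -(-5 + 1/(-5))²*(-3) = -(-5 - ⅕)²*(-3) = -(-26/5)²*(-3) = -1*676/25*(-3) = -676/25*(-3) = 2028/25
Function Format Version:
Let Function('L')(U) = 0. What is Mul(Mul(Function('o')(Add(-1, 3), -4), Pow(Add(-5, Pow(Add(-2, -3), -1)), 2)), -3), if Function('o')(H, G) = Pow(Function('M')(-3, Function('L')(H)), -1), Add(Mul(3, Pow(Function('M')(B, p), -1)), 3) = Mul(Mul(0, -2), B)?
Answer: Rational(2028, 25) ≈ 81.120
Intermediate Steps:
Function('M')(B, p) = -1 (Function('M')(B, p) = Mul(3, Pow(Add(-3, Mul(Mul(0, -2), B)), -1)) = Mul(3, Pow(Add(-3, Mul(0, B)), -1)) = Mul(3, Pow(Add(-3, 0), -1)) = Mul(3, Pow(-3, -1)) = Mul(3, Rational(-1, 3)) = -1)
Function('o')(H, G) = -1 (Function('o')(H, G) = Pow(-1, -1) = -1)
Mul(Mul(Function('o')(Add(-1, 3), -4), Pow(Add(-5, Pow(Add(-2, -3), -1)), 2)), -3) = Mul(Mul(-1, Pow(Add(-5, Pow(Add(-2, -3), -1)), 2)), -3) = Mul(Mul(-1, Pow(Add(-5, Pow(-5, -1)), 2)), -3) = Mul(Mul(-1, Pow(Add(-5, Rational(-1, 5)), 2)), -3) = Mul(Mul(-1, Pow(Rational(-26, 5), 2)), -3) = Mul(Mul(-1, Rational(676, 25)), -3) = Mul(Rational(-676, 25), -3) = Rational(2028, 25)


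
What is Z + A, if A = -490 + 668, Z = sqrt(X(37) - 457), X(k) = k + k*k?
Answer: 178 + sqrt(949) ≈ 208.81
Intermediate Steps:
X(k) = k + k**2
Z = sqrt(949) (Z = sqrt(37*(1 + 37) - 457) = sqrt(37*38 - 457) = sqrt(1406 - 457) = sqrt(949) ≈ 30.806)
A = 178
Z + A = sqrt(949) + 178 = 178 + sqrt(949)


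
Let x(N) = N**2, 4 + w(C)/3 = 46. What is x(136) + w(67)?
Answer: 18622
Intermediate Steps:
w(C) = 126 (w(C) = -12 + 3*46 = -12 + 138 = 126)
x(136) + w(67) = 136**2 + 126 = 18496 + 126 = 18622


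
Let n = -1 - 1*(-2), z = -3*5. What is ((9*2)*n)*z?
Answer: -270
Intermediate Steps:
z = -15
n = 1 (n = -1 + 2 = 1)
((9*2)*n)*z = ((9*2)*1)*(-15) = (18*1)*(-15) = 18*(-15) = -270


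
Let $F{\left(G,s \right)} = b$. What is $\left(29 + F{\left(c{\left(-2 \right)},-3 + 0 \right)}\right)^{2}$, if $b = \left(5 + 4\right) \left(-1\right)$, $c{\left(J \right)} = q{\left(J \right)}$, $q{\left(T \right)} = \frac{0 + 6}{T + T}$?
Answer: $400$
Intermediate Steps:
$q{\left(T \right)} = \frac{3}{T}$ ($q{\left(T \right)} = \frac{6}{2 T} = 6 \frac{1}{2 T} = \frac{3}{T}$)
$c{\left(J \right)} = \frac{3}{J}$
$b = -9$ ($b = 9 \left(-1\right) = -9$)
$F{\left(G,s \right)} = -9$
$\left(29 + F{\left(c{\left(-2 \right)},-3 + 0 \right)}\right)^{2} = \left(29 - 9\right)^{2} = 20^{2} = 400$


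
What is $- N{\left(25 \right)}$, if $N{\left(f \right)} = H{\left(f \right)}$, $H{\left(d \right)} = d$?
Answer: $-25$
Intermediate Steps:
$N{\left(f \right)} = f$
$- N{\left(25 \right)} = \left(-1\right) 25 = -25$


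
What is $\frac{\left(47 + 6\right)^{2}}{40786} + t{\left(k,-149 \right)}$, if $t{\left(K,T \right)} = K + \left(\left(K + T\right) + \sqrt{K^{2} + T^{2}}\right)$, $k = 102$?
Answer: $\frac{2246039}{40786} + \sqrt{32605} \approx 235.64$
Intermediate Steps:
$t{\left(K,T \right)} = T + \sqrt{K^{2} + T^{2}} + 2 K$ ($t{\left(K,T \right)} = K + \left(K + T + \sqrt{K^{2} + T^{2}}\right) = T + \sqrt{K^{2} + T^{2}} + 2 K$)
$\frac{\left(47 + 6\right)^{2}}{40786} + t{\left(k,-149 \right)} = \frac{\left(47 + 6\right)^{2}}{40786} + \left(-149 + \sqrt{102^{2} + \left(-149\right)^{2}} + 2 \cdot 102\right) = 53^{2} \cdot \frac{1}{40786} + \left(-149 + \sqrt{10404 + 22201} + 204\right) = 2809 \cdot \frac{1}{40786} + \left(-149 + \sqrt{32605} + 204\right) = \frac{2809}{40786} + \left(55 + \sqrt{32605}\right) = \frac{2246039}{40786} + \sqrt{32605}$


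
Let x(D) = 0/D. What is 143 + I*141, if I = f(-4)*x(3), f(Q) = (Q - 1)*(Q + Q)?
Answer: 143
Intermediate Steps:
x(D) = 0
f(Q) = 2*Q*(-1 + Q) (f(Q) = (-1 + Q)*(2*Q) = 2*Q*(-1 + Q))
I = 0 (I = (2*(-4)*(-1 - 4))*0 = (2*(-4)*(-5))*0 = 40*0 = 0)
143 + I*141 = 143 + 0*141 = 143 + 0 = 143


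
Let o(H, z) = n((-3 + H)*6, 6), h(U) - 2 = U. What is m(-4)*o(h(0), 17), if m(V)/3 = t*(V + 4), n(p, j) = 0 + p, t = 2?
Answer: 0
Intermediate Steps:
n(p, j) = p
h(U) = 2 + U
m(V) = 24 + 6*V (m(V) = 3*(2*(V + 4)) = 3*(2*(4 + V)) = 3*(8 + 2*V) = 24 + 6*V)
o(H, z) = -18 + 6*H (o(H, z) = (-3 + H)*6 = -18 + 6*H)
m(-4)*o(h(0), 17) = (24 + 6*(-4))*(-18 + 6*(2 + 0)) = (24 - 24)*(-18 + 6*2) = 0*(-18 + 12) = 0*(-6) = 0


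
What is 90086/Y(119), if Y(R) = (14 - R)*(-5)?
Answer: 90086/525 ≈ 171.59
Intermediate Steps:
Y(R) = -70 + 5*R
90086/Y(119) = 90086/(-70 + 5*119) = 90086/(-70 + 595) = 90086/525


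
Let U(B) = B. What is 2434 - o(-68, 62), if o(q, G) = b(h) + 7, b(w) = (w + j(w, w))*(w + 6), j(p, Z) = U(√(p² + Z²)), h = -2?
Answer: 2435 - 8*√2 ≈ 2423.7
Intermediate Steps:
j(p, Z) = √(Z² + p²) (j(p, Z) = √(p² + Z²) = √(Z² + p²))
b(w) = (6 + w)*(w + √2*√(w²)) (b(w) = (w + √(w² + w²))*(w + 6) = (w + √(2*w²))*(6 + w) = (w + √2*√(w²))*(6 + w) = (6 + w)*(w + √2*√(w²)))
o(q, G) = -1 + 8*√2 (o(q, G) = ((-2)² + 6*(-2) + 6*√2*√((-2)²) - 2*√2*√((-2)²)) + 7 = (4 - 12 + 6*√2*√4 - 2*√2*√4) + 7 = (4 - 12 + 6*√2*2 - 2*√2*2) + 7 = (4 - 12 + 12*√2 - 4*√2) + 7 = (-8 + 8*√2) + 7 = -1 + 8*√2)
2434 - o(-68, 62) = 2434 - (-1 + 8*√2) = 2434 + (1 - 8*√2) = 2435 - 8*√2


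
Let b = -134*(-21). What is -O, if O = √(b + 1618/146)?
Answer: -√15054863/73 ≈ -53.151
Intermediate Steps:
b = 2814
O = √15054863/73 (O = √(2814 + 1618/146) = √(2814 + 1618*(1/146)) = √(2814 + 809/73) = √(206231/73) = √15054863/73 ≈ 53.151)
-O = -√15054863/73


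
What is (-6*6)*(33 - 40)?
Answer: 252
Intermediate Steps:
(-6*6)*(33 - 40) = -36*(-7) = 252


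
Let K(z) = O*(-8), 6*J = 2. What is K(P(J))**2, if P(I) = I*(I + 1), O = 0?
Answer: 0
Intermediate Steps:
J = 1/3 (J = (1/6)*2 = 1/3 ≈ 0.33333)
P(I) = I*(1 + I)
K(z) = 0 (K(z) = 0*(-8) = 0)
K(P(J))**2 = 0**2 = 0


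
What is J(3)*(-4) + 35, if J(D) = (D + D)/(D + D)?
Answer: 31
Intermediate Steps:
J(D) = 1 (J(D) = (2*D)/((2*D)) = (2*D)*(1/(2*D)) = 1)
J(3)*(-4) + 35 = 1*(-4) + 35 = -4 + 35 = 31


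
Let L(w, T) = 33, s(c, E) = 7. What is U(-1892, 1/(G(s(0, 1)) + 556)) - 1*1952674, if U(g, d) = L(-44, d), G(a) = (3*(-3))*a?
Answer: -1952641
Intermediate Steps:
G(a) = -9*a
U(g, d) = 33
U(-1892, 1/(G(s(0, 1)) + 556)) - 1*1952674 = 33 - 1*1952674 = 33 - 1952674 = -1952641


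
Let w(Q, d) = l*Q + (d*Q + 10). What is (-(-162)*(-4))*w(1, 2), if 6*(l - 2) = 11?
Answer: -10260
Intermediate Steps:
l = 23/6 (l = 2 + (1/6)*11 = 2 + 11/6 = 23/6 ≈ 3.8333)
w(Q, d) = 10 + 23*Q/6 + Q*d (w(Q, d) = 23*Q/6 + (d*Q + 10) = 23*Q/6 + (Q*d + 10) = 23*Q/6 + (10 + Q*d) = 10 + 23*Q/6 + Q*d)
(-(-162)*(-4))*w(1, 2) = (-(-162)*(-4))*(10 + (23/6)*1 + 1*2) = (-81*8)*(10 + 23/6 + 2) = -648*95/6 = -10260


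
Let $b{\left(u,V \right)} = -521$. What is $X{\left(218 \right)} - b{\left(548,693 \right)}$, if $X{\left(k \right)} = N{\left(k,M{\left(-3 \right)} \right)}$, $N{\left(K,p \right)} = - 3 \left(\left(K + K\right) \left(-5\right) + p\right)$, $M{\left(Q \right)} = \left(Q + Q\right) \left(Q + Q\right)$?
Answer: $6953$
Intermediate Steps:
$M{\left(Q \right)} = 4 Q^{2}$ ($M{\left(Q \right)} = 2 Q 2 Q = 4 Q^{2}$)
$N{\left(K,p \right)} = - 3 p + 30 K$ ($N{\left(K,p \right)} = - 3 \left(2 K \left(-5\right) + p\right) = - 3 \left(- 10 K + p\right) = - 3 \left(p - 10 K\right) = - 3 p + 30 K$)
$X{\left(k \right)} = -108 + 30 k$ ($X{\left(k \right)} = - 3 \cdot 4 \left(-3\right)^{2} + 30 k = - 3 \cdot 4 \cdot 9 + 30 k = \left(-3\right) 36 + 30 k = -108 + 30 k$)
$X{\left(218 \right)} - b{\left(548,693 \right)} = \left(-108 + 30 \cdot 218\right) - -521 = \left(-108 + 6540\right) + 521 = 6432 + 521 = 6953$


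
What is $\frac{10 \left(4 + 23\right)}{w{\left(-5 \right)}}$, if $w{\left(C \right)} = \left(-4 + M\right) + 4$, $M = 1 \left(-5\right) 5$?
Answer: $- \frac{54}{5} \approx -10.8$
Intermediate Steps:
$M = -25$ ($M = \left(-5\right) 5 = -25$)
$w{\left(C \right)} = -25$ ($w{\left(C \right)} = \left(-4 - 25\right) + 4 = -29 + 4 = -25$)
$\frac{10 \left(4 + 23\right)}{w{\left(-5 \right)}} = \frac{10 \left(4 + 23\right)}{-25} = 10 \cdot 27 \left(- \frac{1}{25}\right) = 270 \left(- \frac{1}{25}\right) = - \frac{54}{5}$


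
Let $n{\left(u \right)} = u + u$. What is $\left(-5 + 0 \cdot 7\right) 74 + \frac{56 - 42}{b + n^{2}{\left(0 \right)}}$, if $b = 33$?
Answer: $- \frac{12196}{33} \approx -369.58$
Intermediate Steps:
$n{\left(u \right)} = 2 u$
$\left(-5 + 0 \cdot 7\right) 74 + \frac{56 - 42}{b + n^{2}{\left(0 \right)}} = \left(-5 + 0 \cdot 7\right) 74 + \frac{56 - 42}{33 + \left(2 \cdot 0\right)^{2}} = \left(-5 + 0\right) 74 + \frac{14}{33 + 0^{2}} = \left(-5\right) 74 + \frac{14}{33 + 0} = -370 + \frac{14}{33} = - \frac{12196}{33}$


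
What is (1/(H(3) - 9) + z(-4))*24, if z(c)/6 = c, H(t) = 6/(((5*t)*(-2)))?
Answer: -13308/23 ≈ -578.61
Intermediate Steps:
H(t) = -3/(5*t) (H(t) = 6/((-10*t)) = 6*(-1/(10*t)) = -3/(5*t))
z(c) = 6*c
(1/(H(3) - 9) + z(-4))*24 = (1/(-3/5/3 - 9) + 6*(-4))*24 = (1/(-3/5*1/3 - 9) - 24)*24 = (1/(-1/5 - 9) - 24)*24 = (1/(-46/5) - 24)*24 = (-5/46 - 24)*24 = -1109/46*24 = -13308/23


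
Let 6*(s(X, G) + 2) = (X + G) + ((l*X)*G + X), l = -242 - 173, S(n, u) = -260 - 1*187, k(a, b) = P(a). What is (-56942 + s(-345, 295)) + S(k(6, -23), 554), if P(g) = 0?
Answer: 20945942/3 ≈ 6.9820e+6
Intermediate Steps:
k(a, b) = 0
S(n, u) = -447 (S(n, u) = -260 - 187 = -447)
l = -415
s(X, G) = -2 + X/3 + G/6 - 415*G*X/6 (s(X, G) = -2 + ((X + G) + ((-415*X)*G + X))/6 = -2 + ((G + X) + (-415*G*X + X))/6 = -2 + ((G + X) + (X - 415*G*X))/6 = -2 + (G + 2*X - 415*G*X)/6 = -2 + (X/3 + G/6 - 415*G*X/6) = -2 + X/3 + G/6 - 415*G*X/6)
(-56942 + s(-345, 295)) + S(k(6, -23), 554) = (-56942 + (-2 + (⅓)*(-345) + (⅙)*295 - 415/6*295*(-345))) - 447 = (-56942 + (-2 - 115 + 295/6 + 14078875/2)) - 447 = (-56942 + 21118109/3) - 447 = 20947283/3 - 447 = 20945942/3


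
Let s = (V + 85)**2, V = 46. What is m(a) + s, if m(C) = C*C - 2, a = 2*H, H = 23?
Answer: 19275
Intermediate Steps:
a = 46 (a = 2*23 = 46)
s = 17161 (s = (46 + 85)**2 = 131**2 = 17161)
m(C) = -2 + C**2 (m(C) = C**2 - 2 = -2 + C**2)
m(a) + s = (-2 + 46**2) + 17161 = (-2 + 2116) + 17161 = 2114 + 17161 = 19275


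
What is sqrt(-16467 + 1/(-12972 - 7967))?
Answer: 7*I*sqrt(147343262054)/20939 ≈ 128.32*I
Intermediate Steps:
sqrt(-16467 + 1/(-12972 - 7967)) = sqrt(-16467 + 1/(-20939)) = sqrt(-16467 - 1/20939) = sqrt(-344802514/20939) = 7*I*sqrt(147343262054)/20939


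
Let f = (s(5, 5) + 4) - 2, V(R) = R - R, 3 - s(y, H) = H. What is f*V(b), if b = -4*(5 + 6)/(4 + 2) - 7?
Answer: 0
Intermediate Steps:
s(y, H) = 3 - H
b = -43/3 (b = -44/6 - 7 = -4*11/6 - 7 = -22/3 - 7 = -43/3 ≈ -14.333)
V(R) = 0
f = 0 (f = ((3 - 1*5) + 4) - 2 = ((3 - 5) + 4) - 2 = (-2 + 4) - 2 = 2 - 2 = 0)
f*V(b) = 0*0 = 0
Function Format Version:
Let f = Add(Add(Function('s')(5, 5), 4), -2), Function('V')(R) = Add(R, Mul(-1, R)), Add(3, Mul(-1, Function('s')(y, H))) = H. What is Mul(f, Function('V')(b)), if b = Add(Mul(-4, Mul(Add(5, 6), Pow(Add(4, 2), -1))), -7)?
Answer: 0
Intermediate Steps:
Function('s')(y, H) = Add(3, Mul(-1, H))
b = Rational(-43, 3) (b = Add(Mul(-4, Mul(11, Pow(6, -1))), -7) = Add(Mul(-4, Mul(11, Rational(1, 6))), -7) = Add(Mul(-4, Rational(11, 6)), -7) = Add(Rational(-22, 3), -7) = Rational(-43, 3) ≈ -14.333)
Function('V')(R) = 0
f = 0 (f = Add(Add(Add(3, Mul(-1, 5)), 4), -2) = Add(Add(Add(3, -5), 4), -2) = Add(Add(-2, 4), -2) = Add(2, -2) = 0)
Mul(f, Function('V')(b)) = Mul(0, 0) = 0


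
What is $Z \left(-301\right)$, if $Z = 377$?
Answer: $-113477$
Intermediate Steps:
$Z \left(-301\right) = 377 \left(-301\right) = -113477$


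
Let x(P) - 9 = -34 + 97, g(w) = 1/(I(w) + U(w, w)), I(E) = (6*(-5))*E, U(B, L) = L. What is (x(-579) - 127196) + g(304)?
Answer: -1120725185/8816 ≈ -1.2712e+5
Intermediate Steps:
I(E) = -30*E
g(w) = -1/(29*w) (g(w) = 1/(-30*w + w) = 1/(-29*w) = -1/(29*w))
x(P) = 72 (x(P) = 9 + (-34 + 97) = 9 + 63 = 72)
(x(-579) - 127196) + g(304) = (72 - 127196) - 1/29/304 = -127124 - 1/29*1/304 = -127124 - 1/8816 = -1120725185/8816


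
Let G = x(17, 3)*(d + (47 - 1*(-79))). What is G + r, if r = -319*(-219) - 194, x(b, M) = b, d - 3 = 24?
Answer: 72268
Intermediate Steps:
d = 27 (d = 3 + 24 = 27)
r = 69667 (r = 69861 - 194 = 69667)
G = 2601 (G = 17*(27 + (47 - 1*(-79))) = 17*(27 + (47 + 79)) = 17*(27 + 126) = 17*153 = 2601)
G + r = 2601 + 69667 = 72268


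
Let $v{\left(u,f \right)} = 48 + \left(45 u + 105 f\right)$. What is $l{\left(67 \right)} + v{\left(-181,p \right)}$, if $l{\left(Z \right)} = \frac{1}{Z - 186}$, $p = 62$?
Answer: $- \frac{188854}{119} \approx -1587.0$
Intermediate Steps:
$v{\left(u,f \right)} = 48 + 45 u + 105 f$
$l{\left(Z \right)} = \frac{1}{-186 + Z}$
$l{\left(67 \right)} + v{\left(-181,p \right)} = \frac{1}{-186 + 67} + \left(48 + 45 \left(-181\right) + 105 \cdot 62\right) = \frac{1}{-119} + \left(48 - 8145 + 6510\right) = - \frac{1}{119} - 1587 = - \frac{188854}{119}$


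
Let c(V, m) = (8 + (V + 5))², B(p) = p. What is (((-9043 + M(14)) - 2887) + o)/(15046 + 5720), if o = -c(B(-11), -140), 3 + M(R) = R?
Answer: -11923/20766 ≈ -0.57416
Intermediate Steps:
M(R) = -3 + R
c(V, m) = (13 + V)² (c(V, m) = (8 + (5 + V))² = (13 + V)²)
o = -4 (o = -(13 - 11)² = -1*2² = -1*4 = -4)
(((-9043 + M(14)) - 2887) + o)/(15046 + 5720) = (((-9043 + (-3 + 14)) - 2887) - 4)/(15046 + 5720) = (((-9043 + 11) - 2887) - 4)/20766 = ((-9032 - 2887) - 4)*(1/20766) = (-11919 - 4)*(1/20766) = -11923*1/20766 = -11923/20766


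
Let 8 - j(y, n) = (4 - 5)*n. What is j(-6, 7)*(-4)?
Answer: -60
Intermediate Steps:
j(y, n) = 8 + n (j(y, n) = 8 - (4 - 5)*n = 8 - (-1)*n = 8 + n)
j(-6, 7)*(-4) = (8 + 7)*(-4) = 15*(-4) = -60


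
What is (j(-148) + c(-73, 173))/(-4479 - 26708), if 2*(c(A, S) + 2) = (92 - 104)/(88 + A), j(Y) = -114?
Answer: 582/155935 ≈ 0.0037323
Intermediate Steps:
c(A, S) = -2 - 6/(88 + A) (c(A, S) = -2 + ((92 - 104)/(88 + A))/2 = -2 + (-12/(88 + A))/2 = -2 - 6/(88 + A))
(j(-148) + c(-73, 173))/(-4479 - 26708) = (-114 + 2*(-91 - 1*(-73))/(88 - 73))/(-4479 - 26708) = (-114 + 2*(-91 + 73)/15)/(-31187) = (-114 + 2*(1/15)*(-18))*(-1/31187) = (-114 - 12/5)*(-1/31187) = -582/5*(-1/31187) = 582/155935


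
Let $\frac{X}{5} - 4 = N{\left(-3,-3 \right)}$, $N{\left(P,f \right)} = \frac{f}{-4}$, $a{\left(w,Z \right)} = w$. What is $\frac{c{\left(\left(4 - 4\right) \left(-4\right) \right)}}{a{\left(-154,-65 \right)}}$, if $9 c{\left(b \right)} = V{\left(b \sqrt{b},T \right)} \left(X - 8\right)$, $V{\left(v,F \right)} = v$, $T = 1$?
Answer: $0$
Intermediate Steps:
$N{\left(P,f \right)} = - \frac{f}{4}$ ($N{\left(P,f \right)} = f \left(- \frac{1}{4}\right) = - \frac{f}{4}$)
$X = \frac{95}{4}$ ($X = 20 + 5 \left(\left(- \frac{1}{4}\right) \left(-3\right)\right) = 20 + 5 \cdot \frac{3}{4} = 20 + \frac{15}{4} = \frac{95}{4} \approx 23.75$)
$c{\left(b \right)} = \frac{7 b^{\frac{3}{2}}}{4}$ ($c{\left(b \right)} = \frac{b \sqrt{b} \left(\frac{95}{4} - 8\right)}{9} = \frac{b^{\frac{3}{2}} \cdot \frac{63}{4}}{9} = \frac{\frac{63}{4} b^{\frac{3}{2}}}{9} = \frac{7 b^{\frac{3}{2}}}{4}$)
$\frac{c{\left(\left(4 - 4\right) \left(-4\right) \right)}}{a{\left(-154,-65 \right)}} = \frac{\frac{7}{4} \left(\left(4 - 4\right) \left(-4\right)\right)^{\frac{3}{2}}}{-154} = \frac{7 \left(0 \left(-4\right)\right)^{\frac{3}{2}}}{4} \left(- \frac{1}{154}\right) = \frac{7 \cdot 0^{\frac{3}{2}}}{4} \left(- \frac{1}{154}\right) = \frac{7}{4} \cdot 0 \left(- \frac{1}{154}\right) = 0 \left(- \frac{1}{154}\right) = 0$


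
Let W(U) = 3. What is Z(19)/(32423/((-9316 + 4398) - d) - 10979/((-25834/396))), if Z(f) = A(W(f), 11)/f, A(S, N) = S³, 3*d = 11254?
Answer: 3023508024/350112107399 ≈ 0.0086358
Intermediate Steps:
d = 11254/3 (d = (⅓)*11254 = 11254/3 ≈ 3751.3)
Z(f) = 27/f (Z(f) = 3³/f = 27/f)
Z(19)/(32423/((-9316 + 4398) - d) - 10979/((-25834/396))) = (27/19)/(32423/((-9316 + 4398) - 1*11254/3) - 10979/((-25834/396))) = (27*(1/19))/(32423/(-4918 - 11254/3) - 10979/((-25834*1/396))) = 27/(19*(32423/(-26008/3) - 10979/(-12917/198))) = 27/(19*(32423*(-3/26008) - 10979*(-198/12917))) = 27/(19*(-97269/26008 + 2173842/12917)) = 27/(19*(55280859063/335945336)) = (27/19)*(335945336/55280859063) = 3023508024/350112107399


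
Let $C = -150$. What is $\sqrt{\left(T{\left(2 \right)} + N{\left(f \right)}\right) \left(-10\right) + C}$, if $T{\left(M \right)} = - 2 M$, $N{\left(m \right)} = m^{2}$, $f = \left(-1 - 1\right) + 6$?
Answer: $3 i \sqrt{30} \approx 16.432 i$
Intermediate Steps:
$f = 4$ ($f = -2 + 6 = 4$)
$\sqrt{\left(T{\left(2 \right)} + N{\left(f \right)}\right) \left(-10\right) + C} = \sqrt{\left(\left(-2\right) 2 + 4^{2}\right) \left(-10\right) - 150} = \sqrt{\left(-4 + 16\right) \left(-10\right) - 150} = \sqrt{12 \left(-10\right) - 150} = \sqrt{-120 - 150} = \sqrt{-270} = 3 i \sqrt{30}$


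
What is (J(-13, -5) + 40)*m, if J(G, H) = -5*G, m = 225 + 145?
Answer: 38850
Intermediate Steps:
m = 370
(J(-13, -5) + 40)*m = (-5*(-13) + 40)*370 = (65 + 40)*370 = 105*370 = 38850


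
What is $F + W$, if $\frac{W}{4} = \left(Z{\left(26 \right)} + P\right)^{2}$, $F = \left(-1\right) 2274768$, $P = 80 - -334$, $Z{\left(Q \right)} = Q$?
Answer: $-1500368$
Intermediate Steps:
$P = 414$ ($P = 80 + 334 = 414$)
$F = -2274768$
$W = 774400$ ($W = 4 \left(26 + 414\right)^{2} = 4 \cdot 440^{2} = 4 \cdot 193600 = 774400$)
$F + W = -2274768 + 774400 = -1500368$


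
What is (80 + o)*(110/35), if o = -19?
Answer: 1342/7 ≈ 191.71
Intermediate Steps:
(80 + o)*(110/35) = (80 - 19)*(110/35) = 61*(110*(1/35)) = 61*(22/7) = 1342/7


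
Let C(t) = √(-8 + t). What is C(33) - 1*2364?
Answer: -2359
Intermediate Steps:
C(33) - 1*2364 = √(-8 + 33) - 1*2364 = √25 - 2364 = 5 - 2364 = -2359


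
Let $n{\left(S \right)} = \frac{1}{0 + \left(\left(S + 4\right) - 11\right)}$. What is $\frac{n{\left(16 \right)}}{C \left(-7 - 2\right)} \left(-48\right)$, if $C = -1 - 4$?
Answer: $- \frac{16}{135} \approx -0.11852$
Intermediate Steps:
$n{\left(S \right)} = \frac{1}{-7 + S}$ ($n{\left(S \right)} = \frac{1}{0 + \left(\left(4 + S\right) - 11\right)} = \frac{1}{0 + \left(-7 + S\right)} = \frac{1}{-7 + S}$)
$C = -5$
$\frac{n{\left(16 \right)}}{C \left(-7 - 2\right)} \left(-48\right) = \frac{1}{\left(-7 + 16\right) \left(- 5 \left(-7 - 2\right)\right)} \left(-48\right) = \frac{1}{9 \left(\left(-5\right) \left(-9\right)\right)} \left(-48\right) = \frac{1}{9 \cdot 45} \left(-48\right) = \frac{1}{9} \cdot \frac{1}{45} \left(-48\right) = \frac{1}{405} \left(-48\right) = - \frac{16}{135}$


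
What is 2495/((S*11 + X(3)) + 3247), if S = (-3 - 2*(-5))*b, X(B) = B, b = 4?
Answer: 2495/3558 ≈ 0.70124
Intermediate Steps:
S = 28 (S = (-3 - 2*(-5))*4 = (-3 + 10)*4 = 7*4 = 28)
2495/((S*11 + X(3)) + 3247) = 2495/((28*11 + 3) + 3247) = 2495/((308 + 3) + 3247) = 2495/(311 + 3247) = 2495/3558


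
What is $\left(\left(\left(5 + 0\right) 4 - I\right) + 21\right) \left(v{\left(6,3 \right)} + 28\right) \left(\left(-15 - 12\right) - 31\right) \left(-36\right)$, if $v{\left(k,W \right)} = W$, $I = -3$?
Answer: $2848032$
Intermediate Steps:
$\left(\left(\left(5 + 0\right) 4 - I\right) + 21\right) \left(v{\left(6,3 \right)} + 28\right) \left(\left(-15 - 12\right) - 31\right) \left(-36\right) = \left(\left(\left(5 + 0\right) 4 - -3\right) + 21\right) \left(3 + 28\right) \left(\left(-15 - 12\right) - 31\right) \left(-36\right) = \left(\left(5 \cdot 4 + 3\right) + 21\right) 31 \left(-27 - 31\right) \left(-36\right) = \left(\left(20 + 3\right) + 21\right) 31 \left(-58\right) \left(-36\right) = \left(23 + 21\right) 31 \left(-58\right) \left(-36\right) = 44 \cdot 31 \left(-58\right) \left(-36\right) = 1364 \left(-58\right) \left(-36\right) = \left(-79112\right) \left(-36\right) = 2848032$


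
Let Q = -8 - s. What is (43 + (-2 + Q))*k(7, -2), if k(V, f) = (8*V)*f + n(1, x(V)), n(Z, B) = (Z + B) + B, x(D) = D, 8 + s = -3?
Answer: -4268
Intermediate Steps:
s = -11 (s = -8 - 3 = -11)
Q = 3 (Q = -8 - 1*(-11) = -8 + 11 = 3)
n(Z, B) = Z + 2*B (n(Z, B) = (B + Z) + B = Z + 2*B)
k(V, f) = 1 + 2*V + 8*V*f (k(V, f) = (8*V)*f + (1 + 2*V) = 8*V*f + (1 + 2*V) = 1 + 2*V + 8*V*f)
(43 + (-2 + Q))*k(7, -2) = (43 + (-2 + 3))*(1 + 2*7 + 8*7*(-2)) = (43 + 1)*(1 + 14 - 112) = 44*(-97) = -4268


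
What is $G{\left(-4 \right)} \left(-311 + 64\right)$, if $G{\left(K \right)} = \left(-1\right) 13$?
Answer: $3211$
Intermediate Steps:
$G{\left(K \right)} = -13$
$G{\left(-4 \right)} \left(-311 + 64\right) = - 13 \left(-311 + 64\right) = \left(-13\right) \left(-247\right) = 3211$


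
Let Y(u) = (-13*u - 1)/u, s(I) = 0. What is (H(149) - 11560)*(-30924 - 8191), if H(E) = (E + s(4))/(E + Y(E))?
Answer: 9161440160085/20263 ≈ 4.5213e+8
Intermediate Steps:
Y(u) = (-1 - 13*u)/u
H(E) = E/(-13 + E - 1/E) (H(E) = (E + 0)/(E + (-13 - 1/E)) = E/(-13 + E - 1/E))
(H(149) - 11560)*(-30924 - 8191) = (-1*149**2/(1 - 1*149*(-13 + 149)) - 11560)*(-30924 - 8191) = (-1*22201/(1 - 1*149*136) - 11560)*(-39115) = (-1*22201/(1 - 20264) - 11560)*(-39115) = (-1*22201/(-20263) - 11560)*(-39115) = (-1*22201*(-1/20263) - 11560)*(-39115) = (22201/20263 - 11560)*(-39115) = -234218079/20263*(-39115) = 9161440160085/20263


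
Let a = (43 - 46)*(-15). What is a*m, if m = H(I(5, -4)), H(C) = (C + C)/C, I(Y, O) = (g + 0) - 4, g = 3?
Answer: 90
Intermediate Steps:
I(Y, O) = -1 (I(Y, O) = (3 + 0) - 4 = 3 - 4 = -1)
a = 45 (a = -3*(-15) = 45)
H(C) = 2 (H(C) = (2*C)/C = 2)
m = 2
a*m = 45*2 = 90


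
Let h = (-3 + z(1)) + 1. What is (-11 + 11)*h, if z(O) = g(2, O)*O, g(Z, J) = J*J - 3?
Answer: 0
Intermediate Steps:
g(Z, J) = -3 + J**2 (g(Z, J) = J**2 - 3 = -3 + J**2)
z(O) = O*(-3 + O**2) (z(O) = (-3 + O**2)*O = O*(-3 + O**2))
h = -4 (h = (-3 + 1*(-3 + 1**2)) + 1 = (-3 + 1*(-3 + 1)) + 1 = (-3 + 1*(-2)) + 1 = (-3 - 2) + 1 = -5 + 1 = -4)
(-11 + 11)*h = (-11 + 11)*(-4) = 0*(-4) = 0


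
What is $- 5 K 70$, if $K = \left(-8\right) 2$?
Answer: $5600$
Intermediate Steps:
$K = -16$
$- 5 K 70 = \left(-5\right) \left(-16\right) 70 = 80 \cdot 70 = 5600$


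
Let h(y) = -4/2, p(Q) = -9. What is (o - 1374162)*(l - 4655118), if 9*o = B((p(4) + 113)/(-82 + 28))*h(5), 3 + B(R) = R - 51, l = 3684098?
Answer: 324241392332920/243 ≈ 1.3343e+12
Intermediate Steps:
B(R) = -54 + R (B(R) = -3 + (R - 51) = -3 + (-51 + R) = -54 + R)
h(y) = -2 (h(y) = -4*½ = -2)
o = 3020/243 (o = ((-54 + (-9 + 113)/(-82 + 28))*(-2))/9 = ((-54 + 104/(-54))*(-2))/9 = ((-54 + 104*(-1/54))*(-2))/9 = ((-54 - 52/27)*(-2))/9 = (-1510/27*(-2))/9 = (⅑)*(3020/27) = 3020/243 ≈ 12.428)
(o - 1374162)*(l - 4655118) = (3020/243 - 1374162)*(3684098 - 4655118) = -333918346/243*(-971020) = 324241392332920/243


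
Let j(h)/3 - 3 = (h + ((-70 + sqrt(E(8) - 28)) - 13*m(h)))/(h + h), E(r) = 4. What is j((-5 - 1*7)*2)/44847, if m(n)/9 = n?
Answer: -1285/358776 - I*sqrt(6)/358776 ≈ -0.0035816 - 6.8274e-6*I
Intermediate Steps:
m(n) = 9*n
j(h) = 9 + 3*(-70 - 116*h + 2*I*sqrt(6))/(2*h) (j(h) = 9 + 3*((h + ((-70 + sqrt(4 - 28)) - 117*h))/(h + h)) = 9 + 3*((h + ((-70 + sqrt(-24)) - 117*h))/((2*h))) = 9 + 3*((h + ((-70 + 2*I*sqrt(6)) - 117*h))*(1/(2*h))) = 9 + 3*((h + (-70 - 117*h + 2*I*sqrt(6)))*(1/(2*h))) = 9 + 3*((-70 - 116*h + 2*I*sqrt(6))*(1/(2*h))) = 9 + 3*((-70 - 116*h + 2*I*sqrt(6))/(2*h)) = 9 + 3*(-70 - 116*h + 2*I*sqrt(6))/(2*h))
j((-5 - 1*7)*2)/44847 = (3*(-35 - 55*(-5 - 1*7)*2 + I*sqrt(6))/(((-5 - 1*7)*2)))/44847 = (3*(-35 - 55*(-5 - 7)*2 + I*sqrt(6))/(((-5 - 7)*2)))*(1/44847) = (3*(-35 - (-660)*2 + I*sqrt(6))/((-12*2)))*(1/44847) = (3*(-35 - 55*(-24) + I*sqrt(6))/(-24))*(1/44847) = (3*(-1/24)*(-35 + 1320 + I*sqrt(6)))*(1/44847) = (3*(-1/24)*(1285 + I*sqrt(6)))*(1/44847) = (-1285/8 - I*sqrt(6)/8)*(1/44847) = -1285/358776 - I*sqrt(6)/358776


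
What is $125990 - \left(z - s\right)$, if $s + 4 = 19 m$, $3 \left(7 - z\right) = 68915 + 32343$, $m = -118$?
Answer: $\frac{472469}{3} \approx 1.5749 \cdot 10^{5}$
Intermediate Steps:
$z = - \frac{101237}{3}$ ($z = 7 - \frac{68915 + 32343}{3} = 7 - \frac{101258}{3} = - \frac{101237}{3} \approx -33746.0$)
$s = -2246$ ($s = -4 + 19 \left(-118\right) = -4 - 2242 = -2246$)
$125990 - \left(z - s\right) = 125990 - \left(- \frac{101237}{3} - -2246\right) = 125990 - \left(- \frac{101237}{3} + 2246\right) = 125990 - - \frac{94499}{3} = 125990 + \frac{94499}{3} = \frac{472469}{3}$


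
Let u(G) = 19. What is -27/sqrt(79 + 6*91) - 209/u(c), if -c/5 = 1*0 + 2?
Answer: -302/25 ≈ -12.080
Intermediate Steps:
c = -10 (c = -5*(1*0 + 2) = -5*(0 + 2) = -5*2 = -10)
-27/sqrt(79 + 6*91) - 209/u(c) = -27/sqrt(79 + 6*91) - 209/19 = -27/sqrt(79 + 546) - 209*1/19 = -27/(sqrt(625)) - 11 = -27/25 - 11 = -302/25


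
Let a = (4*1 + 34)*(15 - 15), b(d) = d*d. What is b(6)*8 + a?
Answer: 288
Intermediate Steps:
b(d) = d²
a = 0 (a = (4 + 34)*0 = 38*0 = 0)
b(6)*8 + a = 6²*8 + 0 = 36*8 + 0 = 288 + 0 = 288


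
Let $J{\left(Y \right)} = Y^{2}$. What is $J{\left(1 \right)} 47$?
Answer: $47$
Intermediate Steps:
$J{\left(1 \right)} 47 = 1^{2} \cdot 47 = 1 \cdot 47 = 47$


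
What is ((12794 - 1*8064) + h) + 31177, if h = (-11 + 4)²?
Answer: 35956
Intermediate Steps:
h = 49 (h = (-7)² = 49)
((12794 - 1*8064) + h) + 31177 = ((12794 - 1*8064) + 49) + 31177 = ((12794 - 8064) + 49) + 31177 = (4730 + 49) + 31177 = 4779 + 31177 = 35956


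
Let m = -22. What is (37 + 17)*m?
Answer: -1188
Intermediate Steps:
(37 + 17)*m = (37 + 17)*(-22) = 54*(-22) = -1188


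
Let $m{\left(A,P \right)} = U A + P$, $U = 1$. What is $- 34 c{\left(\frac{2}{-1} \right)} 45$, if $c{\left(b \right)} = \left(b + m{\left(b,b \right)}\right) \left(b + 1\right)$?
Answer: $-9180$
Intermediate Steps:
$m{\left(A,P \right)} = A + P$ ($m{\left(A,P \right)} = 1 A + P = A + P$)
$c{\left(b \right)} = 3 b \left(1 + b\right)$ ($c{\left(b \right)} = \left(b + \left(b + b\right)\right) \left(b + 1\right) = \left(b + 2 b\right) \left(1 + b\right) = 3 b \left(1 + b\right)$)
$- 34 c{\left(\frac{2}{-1} \right)} 45 = - 34 \cdot 3 \frac{2}{-1} \left(1 + \frac{2}{-1}\right) 45 = - 34 \cdot 3 \cdot 2 \left(-1\right) \left(1 + 2 \left(-1\right)\right) 45 = - 34 \cdot 3 \left(-2\right) \left(1 - 2\right) 45 = - 34 \cdot 3 \left(-2\right) \left(-1\right) 45 = \left(-34\right) 6 \cdot 45 = \left(-204\right) 45 = -9180$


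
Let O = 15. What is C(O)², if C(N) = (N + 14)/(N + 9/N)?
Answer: 21025/6084 ≈ 3.4558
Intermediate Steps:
C(N) = (14 + N)/(N + 9/N)
C(O)² = (15*(14 + 15)/(9 + 15²))² = (15*29/(9 + 225))² = (15*29/234)² = (15*(1/234)*29)² = (145/78)² = 21025/6084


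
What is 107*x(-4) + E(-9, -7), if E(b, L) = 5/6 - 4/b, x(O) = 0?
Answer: 23/18 ≈ 1.2778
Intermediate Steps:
E(b, L) = ⅚ - 4/b (E(b, L) = 5*(⅙) - 4/b = ⅚ - 4/b)
107*x(-4) + E(-9, -7) = 107*0 + (⅚ - 4/(-9)) = 0 + (⅚ - 4*(-⅑)) = 0 + (⅚ + 4/9) = 0 + 23/18 = 23/18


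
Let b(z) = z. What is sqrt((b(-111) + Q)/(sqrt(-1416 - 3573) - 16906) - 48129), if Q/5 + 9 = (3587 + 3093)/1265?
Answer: sqrt(253)*sqrt((205858192334 - 12176637*I*sqrt(4989))/(-16906 + I*sqrt(4989)))/253 ≈ 7.2993e-8 + 219.38*I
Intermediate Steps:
Q = -4705/253 (Q = -45 + 5*((3587 + 3093)/1265) = -45 + 5*(6680*(1/1265)) = -45 + 5*(1336/253) = -45 + 6680/253 = -4705/253 ≈ -18.597)
sqrt((b(-111) + Q)/(sqrt(-1416 - 3573) - 16906) - 48129) = sqrt((-111 - 4705/253)/(sqrt(-1416 - 3573) - 16906) - 48129) = sqrt(-32788/(253*(sqrt(-4989) - 16906)) - 48129) = sqrt(-32788/(253*(I*sqrt(4989) - 16906)) - 48129) = sqrt(-32788/(253*(-16906 + I*sqrt(4989))) - 48129) = sqrt(-48129 - 32788/(253*(-16906 + I*sqrt(4989))))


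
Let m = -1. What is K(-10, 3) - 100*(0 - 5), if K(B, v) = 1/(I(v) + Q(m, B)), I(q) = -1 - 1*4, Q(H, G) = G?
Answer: 7499/15 ≈ 499.93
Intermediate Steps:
I(q) = -5 (I(q) = -1 - 4 = -5)
K(B, v) = 1/(-5 + B)
K(-10, 3) - 100*(0 - 5) = 1/(-5 - 10) - 100*(0 - 5) = 1/(-15) - 100*(-5) = -1/15 - 50*(-10) = -1/15 + 500 = 7499/15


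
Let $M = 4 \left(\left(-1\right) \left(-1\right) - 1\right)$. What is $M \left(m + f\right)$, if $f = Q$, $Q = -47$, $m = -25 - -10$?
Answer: $0$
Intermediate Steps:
$m = -15$ ($m = -25 + 10 = -15$)
$M = 0$ ($M = 4 \left(1 - 1\right) = 4 \cdot 0 = 0$)
$f = -47$
$M \left(m + f\right) = 0 \left(-15 - 47\right) = 0 \left(-62\right) = 0$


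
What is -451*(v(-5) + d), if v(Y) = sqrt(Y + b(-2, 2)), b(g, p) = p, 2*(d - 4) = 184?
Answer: -43296 - 451*I*sqrt(3) ≈ -43296.0 - 781.16*I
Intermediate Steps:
d = 96 (d = 4 + (1/2)*184 = 4 + 92 = 96)
v(Y) = sqrt(2 + Y) (v(Y) = sqrt(Y + 2) = sqrt(2 + Y))
-451*(v(-5) + d) = -451*(sqrt(2 - 5) + 96) = -451*(sqrt(-3) + 96) = -451*(I*sqrt(3) + 96) = -451*(96 + I*sqrt(3)) = -43296 - 451*I*sqrt(3)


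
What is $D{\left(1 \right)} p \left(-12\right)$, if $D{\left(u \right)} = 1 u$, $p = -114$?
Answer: $1368$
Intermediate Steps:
$D{\left(u \right)} = u$
$D{\left(1 \right)} p \left(-12\right) = 1 \left(-114\right) \left(-12\right) = \left(-114\right) \left(-12\right) = 1368$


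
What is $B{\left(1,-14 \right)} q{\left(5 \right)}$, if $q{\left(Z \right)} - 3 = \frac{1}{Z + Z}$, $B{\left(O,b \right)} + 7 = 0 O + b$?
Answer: $- \frac{651}{10} \approx -65.1$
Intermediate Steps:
$B{\left(O,b \right)} = -7 + b$ ($B{\left(O,b \right)} = -7 + \left(0 O + b\right) = -7 + \left(0 + b\right) = -7 + b$)
$q{\left(Z \right)} = 3 + \frac{1}{2 Z}$ ($q{\left(Z \right)} = 3 + \frac{1}{Z + Z} = 3 + \frac{1}{2 Z}$)
$B{\left(1,-14 \right)} q{\left(5 \right)} = \left(-7 - 14\right) \left(3 + \frac{1}{2 \cdot 5}\right) = - 21 \left(3 + \frac{1}{2} \cdot \frac{1}{5}\right) = - 21 \left(3 + \frac{1}{10}\right) = \left(-21\right) \frac{31}{10} = - \frac{651}{10}$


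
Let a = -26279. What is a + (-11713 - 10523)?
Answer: -48515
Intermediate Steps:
a + (-11713 - 10523) = -26279 + (-11713 - 10523) = -26279 - 22236 = -48515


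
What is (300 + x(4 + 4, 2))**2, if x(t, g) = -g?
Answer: 88804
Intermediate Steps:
(300 + x(4 + 4, 2))**2 = (300 - 1*2)**2 = (300 - 2)**2 = 298**2 = 88804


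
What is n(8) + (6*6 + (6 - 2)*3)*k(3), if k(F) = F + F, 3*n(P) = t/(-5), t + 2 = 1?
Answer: 4321/15 ≈ 288.07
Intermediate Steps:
t = -1 (t = -2 + 1 = -1)
n(P) = 1/15 (n(P) = (-1/(-5))/3 = (-1*(-⅕))/3 = (⅓)*(⅕) = 1/15)
k(F) = 2*F
n(8) + (6*6 + (6 - 2)*3)*k(3) = 1/15 + (6*6 + (6 - 2)*3)*(2*3) = 1/15 + (36 + 4*3)*6 = 1/15 + (36 + 12)*6 = 1/15 + 48*6 = 1/15 + 288 = 4321/15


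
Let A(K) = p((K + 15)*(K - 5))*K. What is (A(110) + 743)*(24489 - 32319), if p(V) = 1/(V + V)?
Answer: -1018101492/175 ≈ -5.8177e+6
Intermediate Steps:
p(V) = 1/(2*V)
A(K) = K/(2*(-5 + K)*(15 + K)) (A(K) = (1/(2*(((K + 15)*(K - 5)))))*K = (1/(2*(((15 + K)*(-5 + K)))))*K = (1/(2*(((-5 + K)*(15 + K)))))*K = ((1/((-5 + K)*(15 + K)))/2)*K = (1/(2*(-5 + K)*(15 + K)))*K = K/(2*(-5 + K)*(15 + K)))
(A(110) + 743)*(24489 - 32319) = ((½)*110/(-75 + 110² + 10*110) + 743)*(24489 - 32319) = ((½)*110/(-75 + 12100 + 1100) + 743)*(-7830) = ((½)*110/13125 + 743)*(-7830) = ((½)*110*(1/13125) + 743)*(-7830) = (11/2625 + 743)*(-7830) = (1950386/2625)*(-7830) = -1018101492/175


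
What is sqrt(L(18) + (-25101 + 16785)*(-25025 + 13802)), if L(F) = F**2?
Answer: 18*sqrt(288058) ≈ 9660.8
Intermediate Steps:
sqrt(L(18) + (-25101 + 16785)*(-25025 + 13802)) = sqrt(18**2 + (-25101 + 16785)*(-25025 + 13802)) = sqrt(324 - 8316*(-11223)) = sqrt(324 + 93330468) = sqrt(93330792) = 18*sqrt(288058)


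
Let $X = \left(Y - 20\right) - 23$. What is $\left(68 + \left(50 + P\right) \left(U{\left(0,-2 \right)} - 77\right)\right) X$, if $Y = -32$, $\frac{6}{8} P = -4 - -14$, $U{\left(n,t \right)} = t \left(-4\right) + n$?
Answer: $322650$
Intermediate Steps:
$U{\left(n,t \right)} = n - 4 t$ ($U{\left(n,t \right)} = - 4 t + n = n - 4 t$)
$P = \frac{40}{3}$ ($P = \frac{4 \left(-4 - -14\right)}{3} = \frac{4 \left(-4 + 14\right)}{3} = \frac{4}{3} \cdot 10 = \frac{40}{3} \approx 13.333$)
$X = -75$ ($X = \left(-32 - 20\right) - 23 = -52 - 23 = -75$)
$\left(68 + \left(50 + P\right) \left(U{\left(0,-2 \right)} - 77\right)\right) X = \left(68 + \left(50 + \frac{40}{3}\right) \left(\left(0 - -8\right) - 77\right)\right) \left(-75\right) = \left(68 + \frac{190 \left(\left(0 + 8\right) - 77\right)}{3}\right) \left(-75\right) = \left(68 + \frac{190 \left(8 - 77\right)}{3}\right) \left(-75\right) = \left(68 + \frac{190}{3} \left(-69\right)\right) \left(-75\right) = \left(68 - 4370\right) \left(-75\right) = \left(-4302\right) \left(-75\right) = 322650$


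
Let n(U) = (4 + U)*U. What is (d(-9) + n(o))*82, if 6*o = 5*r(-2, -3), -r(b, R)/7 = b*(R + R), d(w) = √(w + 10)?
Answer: 378922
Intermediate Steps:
d(w) = √(10 + w)
r(b, R) = -14*R*b (r(b, R) = -7*b*(R + R) = -7*b*2*R = -14*R*b)
o = -70 (o = (5*(-14*(-3)*(-2)))/6 = (5*(-84))/6 = (⅙)*(-420) = -70)
n(U) = U*(4 + U)
(d(-9) + n(o))*82 = (√(10 - 9) - 70*(4 - 70))*82 = (√1 - 70*(-66))*82 = (1 + 4620)*82 = 4621*82 = 378922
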